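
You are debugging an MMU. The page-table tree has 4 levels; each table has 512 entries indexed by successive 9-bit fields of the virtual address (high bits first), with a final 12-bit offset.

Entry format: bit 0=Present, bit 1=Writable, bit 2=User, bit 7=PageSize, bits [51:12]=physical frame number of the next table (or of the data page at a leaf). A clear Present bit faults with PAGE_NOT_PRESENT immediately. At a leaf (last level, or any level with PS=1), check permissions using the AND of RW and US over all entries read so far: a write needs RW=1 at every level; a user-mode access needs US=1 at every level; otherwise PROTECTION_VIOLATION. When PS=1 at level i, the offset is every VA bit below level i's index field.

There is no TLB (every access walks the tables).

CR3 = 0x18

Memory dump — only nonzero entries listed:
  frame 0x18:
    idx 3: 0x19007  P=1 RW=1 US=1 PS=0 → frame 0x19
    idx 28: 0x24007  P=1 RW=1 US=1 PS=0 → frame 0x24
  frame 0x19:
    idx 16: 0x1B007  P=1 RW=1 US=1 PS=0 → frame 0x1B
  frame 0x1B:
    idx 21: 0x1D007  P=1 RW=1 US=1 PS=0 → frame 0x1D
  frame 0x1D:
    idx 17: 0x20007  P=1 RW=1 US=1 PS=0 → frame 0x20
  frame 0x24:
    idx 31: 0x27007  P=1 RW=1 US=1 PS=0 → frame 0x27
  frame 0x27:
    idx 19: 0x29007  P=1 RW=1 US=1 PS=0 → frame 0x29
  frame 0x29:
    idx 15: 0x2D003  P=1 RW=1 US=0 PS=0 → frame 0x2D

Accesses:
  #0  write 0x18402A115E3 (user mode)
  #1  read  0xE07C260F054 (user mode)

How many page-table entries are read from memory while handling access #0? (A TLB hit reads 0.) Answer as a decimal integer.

Walk each access:
#0 VA=0x18402A115E3 (w,user):
  lvl0: tbl 0x18, slot 3 ⇒ 0x19007 (P1/RW1/US1/PS0)
  lvl1: tbl 0x19, slot 16 ⇒ 0x1B007 (P1/RW1/US1/PS0)
  lvl2: tbl 0x1B, slot 21 ⇒ 0x1D007 (P1/RW1/US1/PS0)
  lvl3: tbl 0x1D, slot 17 ⇒ 0x20007 (P1/RW1/US1/PS0)
  ✓ 0x205E3  — 4 lookups
#1 VA=0xE07C260F054 (r,user):
  lvl0: tbl 0x18, slot 28 ⇒ 0x24007 (P1/RW1/US1/PS0)
  lvl1: tbl 0x24, slot 31 ⇒ 0x27007 (P1/RW1/US1/PS0)
  lvl2: tbl 0x27, slot 19 ⇒ 0x29007 (P1/RW1/US1/PS0)
  lvl3: tbl 0x29, slot 15 ⇒ 0x2D003 (P1/RW1/US0/PS0)
  → PROTECTION_VIOLATION  (4 entries read)

Entries read for #0: 4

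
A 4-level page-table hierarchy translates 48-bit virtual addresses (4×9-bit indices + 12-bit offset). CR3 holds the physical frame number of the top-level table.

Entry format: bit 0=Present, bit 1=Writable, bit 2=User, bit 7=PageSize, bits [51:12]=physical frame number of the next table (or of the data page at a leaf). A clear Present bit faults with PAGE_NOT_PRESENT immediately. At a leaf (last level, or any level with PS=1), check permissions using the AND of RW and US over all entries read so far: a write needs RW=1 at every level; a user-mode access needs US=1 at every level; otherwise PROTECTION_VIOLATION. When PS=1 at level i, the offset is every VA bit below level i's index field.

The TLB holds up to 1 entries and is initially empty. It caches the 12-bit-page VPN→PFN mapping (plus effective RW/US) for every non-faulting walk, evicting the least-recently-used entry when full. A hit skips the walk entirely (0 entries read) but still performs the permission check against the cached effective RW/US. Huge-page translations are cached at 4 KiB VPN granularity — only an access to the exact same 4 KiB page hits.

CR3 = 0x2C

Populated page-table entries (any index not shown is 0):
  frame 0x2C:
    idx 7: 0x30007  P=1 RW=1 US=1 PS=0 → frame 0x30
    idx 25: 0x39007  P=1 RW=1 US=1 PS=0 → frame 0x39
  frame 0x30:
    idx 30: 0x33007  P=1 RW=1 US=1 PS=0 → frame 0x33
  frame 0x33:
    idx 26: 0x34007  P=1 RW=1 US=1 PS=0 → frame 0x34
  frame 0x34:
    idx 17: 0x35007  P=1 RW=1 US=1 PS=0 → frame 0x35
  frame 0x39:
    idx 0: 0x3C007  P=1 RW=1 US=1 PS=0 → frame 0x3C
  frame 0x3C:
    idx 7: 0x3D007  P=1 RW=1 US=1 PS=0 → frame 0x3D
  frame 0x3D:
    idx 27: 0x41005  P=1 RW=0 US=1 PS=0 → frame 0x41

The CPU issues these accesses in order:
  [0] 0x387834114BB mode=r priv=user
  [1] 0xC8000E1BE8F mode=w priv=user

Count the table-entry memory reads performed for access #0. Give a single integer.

Walk each access:
#0 VA=0x387834114BB (r,user):
  lvl0: tbl 0x2C, slot 7 ⇒ 0x30007 (P1/RW1/US1/PS0)
  lvl1: tbl 0x30, slot 30 ⇒ 0x33007 (P1/RW1/US1/PS0)
  lvl2: tbl 0x33, slot 26 ⇒ 0x34007 (P1/RW1/US1/PS0)
  lvl3: tbl 0x34, slot 17 ⇒ 0x35007 (P1/RW1/US1/PS0)
  → PA=0x354BB  (4 entries read)
#1 VA=0xC8000E1BE8F (w,user):
  lvl0: tbl 0x2C, slot 25 ⇒ 0x39007 (P1/RW1/US1/PS0)
  lvl1: tbl 0x39, slot 0 ⇒ 0x3C007 (P1/RW1/US1/PS0)
  lvl2: tbl 0x3C, slot 7 ⇒ 0x3D007 (P1/RW1/US1/PS0)
  lvl3: tbl 0x3D, slot 27 ⇒ 0x41005 (P1/RW0/US1/PS0)
  ⇒ fault: PROTECTION_VIOLATION  — 4 lookups

Entries read for #0: 4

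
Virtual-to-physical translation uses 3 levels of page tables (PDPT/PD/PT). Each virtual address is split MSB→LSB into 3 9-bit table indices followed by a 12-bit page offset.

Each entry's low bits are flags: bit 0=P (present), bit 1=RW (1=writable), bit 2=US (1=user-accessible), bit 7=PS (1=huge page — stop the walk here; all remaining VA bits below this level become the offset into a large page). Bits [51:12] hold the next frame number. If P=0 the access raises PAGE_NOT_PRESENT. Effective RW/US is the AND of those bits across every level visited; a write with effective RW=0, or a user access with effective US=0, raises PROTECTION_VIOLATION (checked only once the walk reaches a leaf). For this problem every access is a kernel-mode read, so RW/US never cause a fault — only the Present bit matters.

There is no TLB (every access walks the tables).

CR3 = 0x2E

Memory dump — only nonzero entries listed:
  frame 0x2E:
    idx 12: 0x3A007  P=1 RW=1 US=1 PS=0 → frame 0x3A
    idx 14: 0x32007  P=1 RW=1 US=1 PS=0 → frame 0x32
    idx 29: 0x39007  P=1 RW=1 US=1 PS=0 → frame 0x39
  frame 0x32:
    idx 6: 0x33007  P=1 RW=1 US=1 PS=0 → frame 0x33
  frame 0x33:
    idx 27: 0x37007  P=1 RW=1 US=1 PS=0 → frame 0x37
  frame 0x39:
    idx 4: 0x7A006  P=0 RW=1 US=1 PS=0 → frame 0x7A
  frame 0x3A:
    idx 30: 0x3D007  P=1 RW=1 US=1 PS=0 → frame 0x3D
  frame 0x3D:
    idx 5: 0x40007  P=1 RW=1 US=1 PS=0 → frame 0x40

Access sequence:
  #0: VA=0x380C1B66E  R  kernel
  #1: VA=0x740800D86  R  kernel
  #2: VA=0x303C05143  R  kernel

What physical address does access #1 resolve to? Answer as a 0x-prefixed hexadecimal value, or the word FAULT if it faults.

Walk each access:
#0 VA=0x380C1B66E (r,kernel):
  [0] read 0x2E idx=14: raw=0x32007 flags P=1 W=1 U=1 S=0
  [1] read 0x32 idx=6: raw=0x33007 flags P=1 W=1 U=1 S=0
  [2] read 0x33 idx=27: raw=0x37007 flags P=1 W=1 U=1 S=0
  ⇒ phys 0x3766E  [3 reads]
#1 VA=0x740800D86 (r,kernel):
  [0] read 0x2E idx=29: raw=0x39007 flags P=1 W=1 U=1 S=0
  [1] read 0x39 idx=4: raw=0x7A006 flags P=0 W=1 U=1 S=0
  → PAGE_NOT_PRESENT  (2 entries read)
#2 VA=0x303C05143 (r,kernel):
  [0] read 0x2E idx=12: raw=0x3A007 flags P=1 W=1 U=1 S=0
  [1] read 0x3A idx=30: raw=0x3D007 flags P=1 W=1 U=1 S=0
  [2] read 0x3D idx=5: raw=0x40007 flags P=1 W=1 U=1 S=0
  ⇒ phys 0x40143  [3 reads]

Access #1 PA: FAULT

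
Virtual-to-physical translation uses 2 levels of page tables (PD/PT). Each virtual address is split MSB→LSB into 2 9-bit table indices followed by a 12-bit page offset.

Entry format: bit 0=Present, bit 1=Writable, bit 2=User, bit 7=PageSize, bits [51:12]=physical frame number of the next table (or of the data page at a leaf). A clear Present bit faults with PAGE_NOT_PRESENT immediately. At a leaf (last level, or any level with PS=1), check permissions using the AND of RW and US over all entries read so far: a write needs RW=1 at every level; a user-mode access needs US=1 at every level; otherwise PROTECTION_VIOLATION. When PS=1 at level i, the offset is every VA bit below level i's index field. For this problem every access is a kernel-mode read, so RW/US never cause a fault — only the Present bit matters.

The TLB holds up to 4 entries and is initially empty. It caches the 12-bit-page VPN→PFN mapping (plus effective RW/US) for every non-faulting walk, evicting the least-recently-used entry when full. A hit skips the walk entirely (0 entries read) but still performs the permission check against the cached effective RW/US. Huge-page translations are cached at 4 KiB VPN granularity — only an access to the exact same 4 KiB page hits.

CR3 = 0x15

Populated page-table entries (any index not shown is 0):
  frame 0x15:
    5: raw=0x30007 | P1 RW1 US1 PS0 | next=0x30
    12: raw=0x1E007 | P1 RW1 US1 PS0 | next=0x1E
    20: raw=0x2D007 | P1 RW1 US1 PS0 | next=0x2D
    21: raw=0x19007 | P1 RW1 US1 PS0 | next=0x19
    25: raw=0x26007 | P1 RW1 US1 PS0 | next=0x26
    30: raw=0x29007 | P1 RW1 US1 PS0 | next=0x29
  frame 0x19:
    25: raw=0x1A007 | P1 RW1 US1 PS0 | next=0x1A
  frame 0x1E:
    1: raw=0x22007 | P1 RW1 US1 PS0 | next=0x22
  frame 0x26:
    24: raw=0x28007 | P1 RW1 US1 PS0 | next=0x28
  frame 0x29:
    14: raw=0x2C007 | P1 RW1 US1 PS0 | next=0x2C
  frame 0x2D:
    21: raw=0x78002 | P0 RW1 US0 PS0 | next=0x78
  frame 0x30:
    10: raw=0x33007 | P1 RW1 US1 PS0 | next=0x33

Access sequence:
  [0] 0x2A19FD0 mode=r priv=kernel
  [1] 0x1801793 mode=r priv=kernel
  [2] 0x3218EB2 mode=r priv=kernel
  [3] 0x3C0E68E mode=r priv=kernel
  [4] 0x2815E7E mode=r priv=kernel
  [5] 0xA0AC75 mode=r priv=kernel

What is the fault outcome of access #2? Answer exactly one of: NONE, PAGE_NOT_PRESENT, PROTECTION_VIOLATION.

Per-access translation:
#0 VA=0x2A19FD0 (r,kernel):
  L0 @0x15[21] → 0x19007  P=1,RW=1,US=1,PS=0
  L1 @0x19[25] → 0x1A007  P=1,RW=1,US=1,PS=0
  ✓ 0x1AFD0  — 2 lookups
#1 VA=0x1801793 (r,kernel):
  L0 @0x15[12] → 0x1E007  P=1,RW=1,US=1,PS=0
  L1 @0x1E[1] → 0x22007  P=1,RW=1,US=1,PS=0
  ✓ 0x22793  — 2 lookups
#2 VA=0x3218EB2 (r,kernel):
  L0 @0x15[25] → 0x26007  P=1,RW=1,US=1,PS=0
  L1 @0x26[24] → 0x28007  P=1,RW=1,US=1,PS=0
  ✓ 0x28EB2  — 2 lookups
#3 VA=0x3C0E68E (r,kernel):
  L0 @0x15[30] → 0x29007  P=1,RW=1,US=1,PS=0
  L1 @0x29[14] → 0x2C007  P=1,RW=1,US=1,PS=0
  ✓ 0x2C68E  — 2 lookups
#4 VA=0x2815E7E (r,kernel):
  L0 @0x15[20] → 0x2D007  P=1,RW=1,US=1,PS=0
  L1 @0x2D[21] → 0x78002  P=0,RW=1,US=0,PS=0
  ⇒ fault: PAGE_NOT_PRESENT  — 2 lookups
#5 VA=0xA0AC75 (r,kernel):
  L0 @0x15[5] → 0x30007  P=1,RW=1,US=1,PS=0
  L1 @0x30[10] → 0x33007  P=1,RW=1,US=1,PS=0
  ✓ 0x33C75  — 2 lookups

Access #2 fault: NONE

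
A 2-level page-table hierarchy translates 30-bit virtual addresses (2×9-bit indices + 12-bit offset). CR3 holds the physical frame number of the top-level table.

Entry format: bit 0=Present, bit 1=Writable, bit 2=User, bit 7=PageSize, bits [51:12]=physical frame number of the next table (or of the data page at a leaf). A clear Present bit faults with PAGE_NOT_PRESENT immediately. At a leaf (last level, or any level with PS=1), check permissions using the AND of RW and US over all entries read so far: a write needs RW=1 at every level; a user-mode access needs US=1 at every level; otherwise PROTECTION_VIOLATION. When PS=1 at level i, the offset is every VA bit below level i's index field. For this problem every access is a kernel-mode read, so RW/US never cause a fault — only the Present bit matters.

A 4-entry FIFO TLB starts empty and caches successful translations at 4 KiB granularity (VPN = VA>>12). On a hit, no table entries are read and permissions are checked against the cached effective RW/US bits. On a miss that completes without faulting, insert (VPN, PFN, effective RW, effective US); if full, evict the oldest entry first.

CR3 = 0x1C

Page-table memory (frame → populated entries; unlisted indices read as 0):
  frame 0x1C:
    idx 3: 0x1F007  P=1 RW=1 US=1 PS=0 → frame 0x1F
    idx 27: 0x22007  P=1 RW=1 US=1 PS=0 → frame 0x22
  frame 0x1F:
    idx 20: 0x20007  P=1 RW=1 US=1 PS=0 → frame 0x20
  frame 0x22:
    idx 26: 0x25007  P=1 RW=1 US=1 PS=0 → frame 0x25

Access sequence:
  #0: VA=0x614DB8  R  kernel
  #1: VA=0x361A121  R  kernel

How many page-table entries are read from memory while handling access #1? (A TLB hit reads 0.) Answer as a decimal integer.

Per-access translation:
#0 VA=0x614DB8 (r,kernel):
  [0] read 0x1C idx=3: raw=0x1F007 flags P=1 W=1 U=1 S=0
  [1] read 0x1F idx=20: raw=0x20007 flags P=1 W=1 U=1 S=0
  ✓ 0x20DB8  — 2 lookups
#1 VA=0x361A121 (r,kernel):
  [0] read 0x1C idx=27: raw=0x22007 flags P=1 W=1 U=1 S=0
  [1] read 0x22 idx=26: raw=0x25007 flags P=1 W=1 U=1 S=0
  ✓ 0x25121  — 2 lookups

Entries read for #1: 2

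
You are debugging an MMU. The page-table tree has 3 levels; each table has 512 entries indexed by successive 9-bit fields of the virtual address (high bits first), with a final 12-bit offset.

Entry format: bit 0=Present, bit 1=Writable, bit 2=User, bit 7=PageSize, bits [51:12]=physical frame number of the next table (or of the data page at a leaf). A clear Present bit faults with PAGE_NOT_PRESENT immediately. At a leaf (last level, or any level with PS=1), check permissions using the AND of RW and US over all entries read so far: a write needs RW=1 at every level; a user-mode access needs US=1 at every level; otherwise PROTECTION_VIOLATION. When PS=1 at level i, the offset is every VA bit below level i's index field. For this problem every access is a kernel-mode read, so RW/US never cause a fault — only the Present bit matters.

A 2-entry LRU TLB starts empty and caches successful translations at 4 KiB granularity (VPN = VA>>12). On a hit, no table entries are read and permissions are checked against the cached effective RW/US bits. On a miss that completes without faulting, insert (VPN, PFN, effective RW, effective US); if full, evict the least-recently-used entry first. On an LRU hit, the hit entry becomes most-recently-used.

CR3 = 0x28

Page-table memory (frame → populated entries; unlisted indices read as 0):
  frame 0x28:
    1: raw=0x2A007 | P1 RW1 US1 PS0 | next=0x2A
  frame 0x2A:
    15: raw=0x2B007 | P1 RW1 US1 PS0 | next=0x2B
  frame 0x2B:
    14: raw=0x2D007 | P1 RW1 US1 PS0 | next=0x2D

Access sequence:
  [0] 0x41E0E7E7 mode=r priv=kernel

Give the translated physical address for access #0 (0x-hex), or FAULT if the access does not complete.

Per-access translation:
#0 VA=0x41E0E7E7 (r,kernel):
  [0] read 0x28 idx=1: raw=0x2A007 flags P=1 W=1 U=1 S=0
  [1] read 0x2A idx=15: raw=0x2B007 flags P=1 W=1 U=1 S=0
  [2] read 0x2B idx=14: raw=0x2D007 flags P=1 W=1 U=1 S=0
  → PA=0x2D7E7  (3 entries read)

Access #0 PA: 0x2D7E7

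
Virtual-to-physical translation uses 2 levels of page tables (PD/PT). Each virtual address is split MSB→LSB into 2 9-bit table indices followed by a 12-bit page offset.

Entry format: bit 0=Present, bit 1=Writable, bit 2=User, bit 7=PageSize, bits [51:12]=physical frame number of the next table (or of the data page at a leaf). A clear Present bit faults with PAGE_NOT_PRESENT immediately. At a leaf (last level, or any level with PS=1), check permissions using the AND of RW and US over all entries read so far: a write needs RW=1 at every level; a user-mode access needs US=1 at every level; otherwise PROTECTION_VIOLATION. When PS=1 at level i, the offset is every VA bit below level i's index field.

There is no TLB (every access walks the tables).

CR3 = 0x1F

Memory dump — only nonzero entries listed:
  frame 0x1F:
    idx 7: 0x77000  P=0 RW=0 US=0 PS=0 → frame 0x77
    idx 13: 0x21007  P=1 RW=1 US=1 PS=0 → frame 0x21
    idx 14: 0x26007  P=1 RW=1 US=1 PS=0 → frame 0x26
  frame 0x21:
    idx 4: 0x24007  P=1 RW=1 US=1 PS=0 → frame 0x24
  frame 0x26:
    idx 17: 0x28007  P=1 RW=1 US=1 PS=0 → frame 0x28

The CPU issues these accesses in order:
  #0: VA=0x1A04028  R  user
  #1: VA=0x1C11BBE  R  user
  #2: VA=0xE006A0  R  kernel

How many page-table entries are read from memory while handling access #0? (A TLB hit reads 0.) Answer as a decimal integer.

Trace:
#0 VA=0x1A04028 (r,user):
  [0] read 0x1F idx=13: raw=0x21007 flags P=1 W=1 U=1 S=0
  [1] read 0x21 idx=4: raw=0x24007 flags P=1 W=1 U=1 S=0
  ✓ 0x24028  — 2 lookups
#1 VA=0x1C11BBE (r,user):
  [0] read 0x1F idx=14: raw=0x26007 flags P=1 W=1 U=1 S=0
  [1] read 0x26 idx=17: raw=0x28007 flags P=1 W=1 U=1 S=0
  ✓ 0x28BBE  — 2 lookups
#2 VA=0xE006A0 (r,kernel):
  [0] read 0x1F idx=7: raw=0x77000 flags P=0 W=0 U=0 S=0
  → PAGE_NOT_PRESENT  (1 entries read)

Entries read for #0: 2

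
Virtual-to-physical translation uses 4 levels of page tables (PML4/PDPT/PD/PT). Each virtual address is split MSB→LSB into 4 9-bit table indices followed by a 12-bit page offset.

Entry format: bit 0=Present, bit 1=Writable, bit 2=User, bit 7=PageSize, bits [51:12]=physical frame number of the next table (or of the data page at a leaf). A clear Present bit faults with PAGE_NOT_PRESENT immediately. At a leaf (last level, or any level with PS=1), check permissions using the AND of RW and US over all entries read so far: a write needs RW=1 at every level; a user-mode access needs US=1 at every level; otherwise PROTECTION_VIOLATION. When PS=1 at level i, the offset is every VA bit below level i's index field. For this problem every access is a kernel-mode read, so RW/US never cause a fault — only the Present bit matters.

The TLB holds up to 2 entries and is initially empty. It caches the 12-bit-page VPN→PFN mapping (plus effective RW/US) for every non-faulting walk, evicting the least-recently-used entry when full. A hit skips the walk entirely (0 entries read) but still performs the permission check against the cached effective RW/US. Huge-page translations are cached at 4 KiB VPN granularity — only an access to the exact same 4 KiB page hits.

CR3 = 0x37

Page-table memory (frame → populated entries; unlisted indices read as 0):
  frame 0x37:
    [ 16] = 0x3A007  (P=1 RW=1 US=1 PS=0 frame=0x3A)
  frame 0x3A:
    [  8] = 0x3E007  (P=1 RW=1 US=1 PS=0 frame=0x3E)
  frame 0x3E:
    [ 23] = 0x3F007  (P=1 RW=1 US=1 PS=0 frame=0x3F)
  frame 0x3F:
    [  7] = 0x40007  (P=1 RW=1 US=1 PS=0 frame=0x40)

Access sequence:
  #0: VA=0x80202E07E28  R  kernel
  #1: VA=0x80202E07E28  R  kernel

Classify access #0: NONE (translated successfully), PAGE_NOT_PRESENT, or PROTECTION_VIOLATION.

Per-access translation:
#0 VA=0x80202E07E28 (r,kernel):
  L0 @0x37[16] → 0x3A007  P=1,RW=1,US=1,PS=0
  L1 @0x3A[8] → 0x3E007  P=1,RW=1,US=1,PS=0
  L2 @0x3E[23] → 0x3F007  P=1,RW=1,US=1,PS=0
  L3 @0x3F[7] → 0x40007  P=1,RW=1,US=1,PS=0
  ✓ 0x40E28  — 4 lookups
#1 VA=0x80202E07E28 (r,kernel):
  TLB hit vpn=0x80202E07 → PA=0x40E28

Access #0 fault: NONE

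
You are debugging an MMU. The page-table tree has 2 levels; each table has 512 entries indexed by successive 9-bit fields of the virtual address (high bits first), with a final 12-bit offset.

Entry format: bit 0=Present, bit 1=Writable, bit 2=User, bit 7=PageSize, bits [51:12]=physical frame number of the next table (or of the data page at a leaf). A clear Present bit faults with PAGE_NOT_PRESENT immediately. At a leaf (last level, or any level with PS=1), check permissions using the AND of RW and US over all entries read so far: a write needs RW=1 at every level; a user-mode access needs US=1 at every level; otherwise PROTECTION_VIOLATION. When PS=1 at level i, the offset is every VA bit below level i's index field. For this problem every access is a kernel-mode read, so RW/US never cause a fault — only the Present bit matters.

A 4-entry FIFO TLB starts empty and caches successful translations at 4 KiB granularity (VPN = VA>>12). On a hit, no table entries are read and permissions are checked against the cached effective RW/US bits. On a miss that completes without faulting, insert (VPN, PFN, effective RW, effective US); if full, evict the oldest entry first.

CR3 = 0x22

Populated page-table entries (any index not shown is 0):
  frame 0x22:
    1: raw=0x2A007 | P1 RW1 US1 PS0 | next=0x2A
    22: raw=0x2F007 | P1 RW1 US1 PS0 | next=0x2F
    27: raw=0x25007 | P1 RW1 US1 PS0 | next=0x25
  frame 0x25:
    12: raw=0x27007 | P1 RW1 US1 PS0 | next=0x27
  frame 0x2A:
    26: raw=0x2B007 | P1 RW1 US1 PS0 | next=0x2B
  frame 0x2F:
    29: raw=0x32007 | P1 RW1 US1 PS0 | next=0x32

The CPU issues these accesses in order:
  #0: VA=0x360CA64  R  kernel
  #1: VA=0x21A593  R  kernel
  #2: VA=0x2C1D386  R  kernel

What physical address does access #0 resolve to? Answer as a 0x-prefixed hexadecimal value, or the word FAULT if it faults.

Trace:
#0 VA=0x360CA64 (r,kernel):
  [0] read 0x22 idx=27: raw=0x25007 flags P=1 W=1 U=1 S=0
  [1] read 0x25 idx=12: raw=0x27007 flags P=1 W=1 U=1 S=0
  ✓ 0x27A64  — 2 lookups
#1 VA=0x21A593 (r,kernel):
  [0] read 0x22 idx=1: raw=0x2A007 flags P=1 W=1 U=1 S=0
  [1] read 0x2A idx=26: raw=0x2B007 flags P=1 W=1 U=1 S=0
  ✓ 0x2B593  — 2 lookups
#2 VA=0x2C1D386 (r,kernel):
  [0] read 0x22 idx=22: raw=0x2F007 flags P=1 W=1 U=1 S=0
  [1] read 0x2F idx=29: raw=0x32007 flags P=1 W=1 U=1 S=0
  ✓ 0x32386  — 2 lookups

Access #0 PA: 0x27A64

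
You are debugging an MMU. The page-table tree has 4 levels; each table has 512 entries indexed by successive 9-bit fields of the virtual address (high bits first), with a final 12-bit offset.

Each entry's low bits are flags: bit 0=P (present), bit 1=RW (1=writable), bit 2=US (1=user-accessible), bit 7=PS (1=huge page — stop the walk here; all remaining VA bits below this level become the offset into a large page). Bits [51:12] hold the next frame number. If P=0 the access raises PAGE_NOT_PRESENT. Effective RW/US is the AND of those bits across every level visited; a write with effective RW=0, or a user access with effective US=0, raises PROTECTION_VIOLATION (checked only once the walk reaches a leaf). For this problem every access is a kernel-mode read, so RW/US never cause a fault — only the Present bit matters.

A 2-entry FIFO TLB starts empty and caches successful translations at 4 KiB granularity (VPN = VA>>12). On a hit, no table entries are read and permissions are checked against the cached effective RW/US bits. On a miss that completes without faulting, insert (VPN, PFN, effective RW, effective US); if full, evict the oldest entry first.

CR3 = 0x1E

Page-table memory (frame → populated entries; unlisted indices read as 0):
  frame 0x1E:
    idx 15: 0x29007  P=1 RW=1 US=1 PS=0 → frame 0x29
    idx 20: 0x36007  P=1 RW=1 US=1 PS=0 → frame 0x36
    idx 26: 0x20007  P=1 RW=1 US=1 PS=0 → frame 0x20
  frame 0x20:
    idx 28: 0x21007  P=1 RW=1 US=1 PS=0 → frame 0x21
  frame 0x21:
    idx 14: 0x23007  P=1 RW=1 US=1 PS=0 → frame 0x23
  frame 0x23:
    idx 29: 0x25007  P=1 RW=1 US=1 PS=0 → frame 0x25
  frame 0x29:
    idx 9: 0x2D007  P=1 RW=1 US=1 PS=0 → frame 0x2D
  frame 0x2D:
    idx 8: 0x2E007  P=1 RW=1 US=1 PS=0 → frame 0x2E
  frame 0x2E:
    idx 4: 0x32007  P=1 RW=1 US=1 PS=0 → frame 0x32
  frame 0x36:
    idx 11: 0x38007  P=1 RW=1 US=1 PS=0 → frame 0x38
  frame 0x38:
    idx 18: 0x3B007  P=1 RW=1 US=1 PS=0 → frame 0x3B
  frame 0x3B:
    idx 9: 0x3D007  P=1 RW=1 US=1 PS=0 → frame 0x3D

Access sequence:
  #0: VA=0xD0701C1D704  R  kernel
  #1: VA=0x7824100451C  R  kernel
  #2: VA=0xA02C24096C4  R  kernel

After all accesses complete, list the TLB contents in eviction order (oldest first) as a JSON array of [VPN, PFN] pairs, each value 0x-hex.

Trace:
#0 VA=0xD0701C1D704 (r,kernel):
  lvl0: tbl 0x1E, slot 26 ⇒ 0x20007 (P1/RW1/US1/PS0)
  lvl1: tbl 0x20, slot 28 ⇒ 0x21007 (P1/RW1/US1/PS0)
  lvl2: tbl 0x21, slot 14 ⇒ 0x23007 (P1/RW1/US1/PS0)
  lvl3: tbl 0x23, slot 29 ⇒ 0x25007 (P1/RW1/US1/PS0)
  → PA=0x25704  (4 entries read)
#1 VA=0x7824100451C (r,kernel):
  lvl0: tbl 0x1E, slot 15 ⇒ 0x29007 (P1/RW1/US1/PS0)
  lvl1: tbl 0x29, slot 9 ⇒ 0x2D007 (P1/RW1/US1/PS0)
  lvl2: tbl 0x2D, slot 8 ⇒ 0x2E007 (P1/RW1/US1/PS0)
  lvl3: tbl 0x2E, slot 4 ⇒ 0x32007 (P1/RW1/US1/PS0)
  → PA=0x3251C  (4 entries read)
#2 VA=0xA02C24096C4 (r,kernel):
  lvl0: tbl 0x1E, slot 20 ⇒ 0x36007 (P1/RW1/US1/PS0)
  lvl1: tbl 0x36, slot 11 ⇒ 0x38007 (P1/RW1/US1/PS0)
  lvl2: tbl 0x38, slot 18 ⇒ 0x3B007 (P1/RW1/US1/PS0)
  lvl3: tbl 0x3B, slot 9 ⇒ 0x3D007 (P1/RW1/US1/PS0)
  → PA=0x3D6C4  (4 entries read)

TLB: [["0x78241004", "0x32"], ["0xA02C2409", "0x3D"]]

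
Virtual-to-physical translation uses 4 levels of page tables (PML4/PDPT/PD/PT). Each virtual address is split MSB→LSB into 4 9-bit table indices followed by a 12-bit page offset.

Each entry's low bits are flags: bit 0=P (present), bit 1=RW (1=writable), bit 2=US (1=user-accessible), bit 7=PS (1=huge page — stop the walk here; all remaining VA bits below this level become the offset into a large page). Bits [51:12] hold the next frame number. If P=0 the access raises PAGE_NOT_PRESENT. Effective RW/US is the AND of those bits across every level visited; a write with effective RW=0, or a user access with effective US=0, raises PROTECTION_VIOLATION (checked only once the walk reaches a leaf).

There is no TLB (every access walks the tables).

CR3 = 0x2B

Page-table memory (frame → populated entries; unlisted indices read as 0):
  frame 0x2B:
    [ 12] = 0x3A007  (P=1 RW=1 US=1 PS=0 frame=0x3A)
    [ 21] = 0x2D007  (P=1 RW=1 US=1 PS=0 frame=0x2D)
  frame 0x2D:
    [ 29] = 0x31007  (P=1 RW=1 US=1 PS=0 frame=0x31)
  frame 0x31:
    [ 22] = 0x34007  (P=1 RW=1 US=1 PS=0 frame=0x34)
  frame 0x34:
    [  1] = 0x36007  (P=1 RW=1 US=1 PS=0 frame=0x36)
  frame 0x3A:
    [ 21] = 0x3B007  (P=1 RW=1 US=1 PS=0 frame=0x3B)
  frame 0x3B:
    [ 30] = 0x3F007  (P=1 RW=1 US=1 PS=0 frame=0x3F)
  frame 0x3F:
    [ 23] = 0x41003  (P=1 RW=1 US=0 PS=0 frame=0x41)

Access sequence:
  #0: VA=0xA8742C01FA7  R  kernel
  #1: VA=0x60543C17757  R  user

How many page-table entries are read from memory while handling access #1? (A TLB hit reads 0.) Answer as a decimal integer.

Per-access translation:
#0 VA=0xA8742C01FA7 (r,kernel):
  L0 @0x2B[21] → 0x2D007  P=1,RW=1,US=1,PS=0
  L1 @0x2D[29] → 0x31007  P=1,RW=1,US=1,PS=0
  L2 @0x31[22] → 0x34007  P=1,RW=1,US=1,PS=0
  L3 @0x34[1] → 0x36007  P=1,RW=1,US=1,PS=0
  ✓ 0x36FA7  — 4 lookups
#1 VA=0x60543C17757 (r,user):
  L0 @0x2B[12] → 0x3A007  P=1,RW=1,US=1,PS=0
  L1 @0x3A[21] → 0x3B007  P=1,RW=1,US=1,PS=0
  L2 @0x3B[30] → 0x3F007  P=1,RW=1,US=1,PS=0
  L3 @0x3F[23] → 0x41003  P=1,RW=1,US=0,PS=0
  ⇒ fault: PROTECTION_VIOLATION  — 4 lookups

Entries read for #1: 4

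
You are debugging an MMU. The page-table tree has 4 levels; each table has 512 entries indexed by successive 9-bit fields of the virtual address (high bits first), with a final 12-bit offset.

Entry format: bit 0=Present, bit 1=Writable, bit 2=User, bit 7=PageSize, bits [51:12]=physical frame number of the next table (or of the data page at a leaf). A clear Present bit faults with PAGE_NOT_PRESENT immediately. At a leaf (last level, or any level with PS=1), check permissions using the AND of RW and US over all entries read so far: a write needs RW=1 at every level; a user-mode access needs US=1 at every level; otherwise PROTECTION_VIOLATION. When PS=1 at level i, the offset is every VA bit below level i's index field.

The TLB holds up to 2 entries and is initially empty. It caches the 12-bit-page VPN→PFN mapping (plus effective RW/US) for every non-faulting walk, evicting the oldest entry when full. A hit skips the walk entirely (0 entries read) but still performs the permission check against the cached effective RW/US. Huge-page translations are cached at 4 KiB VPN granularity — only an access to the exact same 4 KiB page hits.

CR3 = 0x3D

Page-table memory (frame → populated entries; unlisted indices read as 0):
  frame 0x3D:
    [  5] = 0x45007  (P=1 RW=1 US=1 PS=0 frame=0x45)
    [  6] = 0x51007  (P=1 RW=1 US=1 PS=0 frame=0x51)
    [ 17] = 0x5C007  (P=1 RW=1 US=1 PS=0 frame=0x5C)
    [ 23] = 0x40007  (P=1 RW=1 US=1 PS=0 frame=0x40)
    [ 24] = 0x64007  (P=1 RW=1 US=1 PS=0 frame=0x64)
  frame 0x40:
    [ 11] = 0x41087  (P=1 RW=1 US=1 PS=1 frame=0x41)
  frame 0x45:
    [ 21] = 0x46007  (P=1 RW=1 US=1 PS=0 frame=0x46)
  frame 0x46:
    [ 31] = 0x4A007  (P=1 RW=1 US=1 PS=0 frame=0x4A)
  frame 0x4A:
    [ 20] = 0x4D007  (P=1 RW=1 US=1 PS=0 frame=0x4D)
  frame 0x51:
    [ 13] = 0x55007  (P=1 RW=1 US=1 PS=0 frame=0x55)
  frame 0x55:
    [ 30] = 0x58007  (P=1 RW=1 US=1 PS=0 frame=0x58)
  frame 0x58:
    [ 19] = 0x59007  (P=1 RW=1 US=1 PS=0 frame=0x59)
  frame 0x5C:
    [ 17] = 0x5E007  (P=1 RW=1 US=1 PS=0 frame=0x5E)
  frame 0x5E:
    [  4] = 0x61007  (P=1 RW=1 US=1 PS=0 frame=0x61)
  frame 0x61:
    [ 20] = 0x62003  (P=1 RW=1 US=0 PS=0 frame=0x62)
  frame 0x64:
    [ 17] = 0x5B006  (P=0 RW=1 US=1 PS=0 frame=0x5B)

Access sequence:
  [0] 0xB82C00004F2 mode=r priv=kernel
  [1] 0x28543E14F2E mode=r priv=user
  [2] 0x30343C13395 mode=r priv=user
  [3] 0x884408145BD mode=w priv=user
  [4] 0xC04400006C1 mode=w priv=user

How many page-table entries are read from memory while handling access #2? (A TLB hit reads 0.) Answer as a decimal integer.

Trace:
#0 VA=0xB82C00004F2 (r,kernel):
  [0] read 0x3D idx=23: raw=0x40007 flags P=1 W=1 U=1 S=0
  [1] read 0x40 idx=11: raw=0x41087 flags P=1 W=1 U=1 S=1
  ⇒ phys 0x414F2 (huge @L1)  [2 reads]
#1 VA=0x28543E14F2E (r,user):
  [0] read 0x3D idx=5: raw=0x45007 flags P=1 W=1 U=1 S=0
  [1] read 0x45 idx=21: raw=0x46007 flags P=1 W=1 U=1 S=0
  [2] read 0x46 idx=31: raw=0x4A007 flags P=1 W=1 U=1 S=0
  [3] read 0x4A idx=20: raw=0x4D007 flags P=1 W=1 U=1 S=0
  ⇒ phys 0x4DF2E  [4 reads]
#2 VA=0x30343C13395 (r,user):
  [0] read 0x3D idx=6: raw=0x51007 flags P=1 W=1 U=1 S=0
  [1] read 0x51 idx=13: raw=0x55007 flags P=1 W=1 U=1 S=0
  [2] read 0x55 idx=30: raw=0x58007 flags P=1 W=1 U=1 S=0
  [3] read 0x58 idx=19: raw=0x59007 flags P=1 W=1 U=1 S=0
  ⇒ phys 0x59395  [4 reads]
#3 VA=0x884408145BD (w,user):
  [0] read 0x3D idx=17: raw=0x5C007 flags P=1 W=1 U=1 S=0
  [1] read 0x5C idx=17: raw=0x5E007 flags P=1 W=1 U=1 S=0
  [2] read 0x5E idx=4: raw=0x61007 flags P=1 W=1 U=1 S=0
  [3] read 0x61 idx=20: raw=0x62003 flags P=1 W=1 U=0 S=0
  ⇒ fault: PROTECTION_VIOLATION  — 4 lookups
#4 VA=0xC04400006C1 (w,user):
  [0] read 0x3D idx=24: raw=0x64007 flags P=1 W=1 U=1 S=0
  [1] read 0x64 idx=17: raw=0x5B006 flags P=0 W=1 U=1 S=0
  ⇒ fault: PAGE_NOT_PRESENT  — 2 lookups

Entries read for #2: 4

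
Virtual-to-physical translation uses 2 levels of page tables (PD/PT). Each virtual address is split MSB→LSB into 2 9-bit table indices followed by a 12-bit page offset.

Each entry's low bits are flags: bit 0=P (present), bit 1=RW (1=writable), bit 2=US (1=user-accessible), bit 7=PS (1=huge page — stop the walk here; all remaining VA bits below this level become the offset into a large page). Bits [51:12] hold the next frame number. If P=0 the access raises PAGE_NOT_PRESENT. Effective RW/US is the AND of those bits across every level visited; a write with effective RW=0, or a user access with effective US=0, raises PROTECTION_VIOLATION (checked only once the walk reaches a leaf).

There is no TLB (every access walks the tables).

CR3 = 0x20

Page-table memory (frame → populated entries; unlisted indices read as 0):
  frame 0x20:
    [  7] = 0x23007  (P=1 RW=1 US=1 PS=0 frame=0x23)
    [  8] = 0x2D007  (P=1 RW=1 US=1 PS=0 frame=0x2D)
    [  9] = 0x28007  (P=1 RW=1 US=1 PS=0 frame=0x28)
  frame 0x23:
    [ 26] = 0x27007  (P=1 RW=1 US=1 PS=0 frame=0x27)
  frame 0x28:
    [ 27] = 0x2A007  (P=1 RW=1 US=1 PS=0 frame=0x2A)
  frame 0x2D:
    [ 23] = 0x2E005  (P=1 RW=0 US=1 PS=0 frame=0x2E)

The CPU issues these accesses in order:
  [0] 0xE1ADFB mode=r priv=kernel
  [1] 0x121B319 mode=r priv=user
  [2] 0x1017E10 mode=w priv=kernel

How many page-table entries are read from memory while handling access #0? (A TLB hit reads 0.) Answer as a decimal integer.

Trace:
#0 VA=0xE1ADFB (r,kernel):
  L0: frame=0x20 idx=7 entry=0x23007 [P=1 RW=1 US=1 PS=0]
  L1: frame=0x23 idx=26 entry=0x27007 [P=1 RW=1 US=1 PS=0]
  ⇒ phys 0x27DFB  [2 reads]
#1 VA=0x121B319 (r,user):
  L0: frame=0x20 idx=9 entry=0x28007 [P=1 RW=1 US=1 PS=0]
  L1: frame=0x28 idx=27 entry=0x2A007 [P=1 RW=1 US=1 PS=0]
  ⇒ phys 0x2A319  [2 reads]
#2 VA=0x1017E10 (w,kernel):
  L0: frame=0x20 idx=8 entry=0x2D007 [P=1 RW=1 US=1 PS=0]
  L1: frame=0x2D idx=23 entry=0x2E005 [P=1 RW=0 US=1 PS=0]
  ✗ PROTECTION_VIOLATION  [2 reads]

Entries read for #0: 2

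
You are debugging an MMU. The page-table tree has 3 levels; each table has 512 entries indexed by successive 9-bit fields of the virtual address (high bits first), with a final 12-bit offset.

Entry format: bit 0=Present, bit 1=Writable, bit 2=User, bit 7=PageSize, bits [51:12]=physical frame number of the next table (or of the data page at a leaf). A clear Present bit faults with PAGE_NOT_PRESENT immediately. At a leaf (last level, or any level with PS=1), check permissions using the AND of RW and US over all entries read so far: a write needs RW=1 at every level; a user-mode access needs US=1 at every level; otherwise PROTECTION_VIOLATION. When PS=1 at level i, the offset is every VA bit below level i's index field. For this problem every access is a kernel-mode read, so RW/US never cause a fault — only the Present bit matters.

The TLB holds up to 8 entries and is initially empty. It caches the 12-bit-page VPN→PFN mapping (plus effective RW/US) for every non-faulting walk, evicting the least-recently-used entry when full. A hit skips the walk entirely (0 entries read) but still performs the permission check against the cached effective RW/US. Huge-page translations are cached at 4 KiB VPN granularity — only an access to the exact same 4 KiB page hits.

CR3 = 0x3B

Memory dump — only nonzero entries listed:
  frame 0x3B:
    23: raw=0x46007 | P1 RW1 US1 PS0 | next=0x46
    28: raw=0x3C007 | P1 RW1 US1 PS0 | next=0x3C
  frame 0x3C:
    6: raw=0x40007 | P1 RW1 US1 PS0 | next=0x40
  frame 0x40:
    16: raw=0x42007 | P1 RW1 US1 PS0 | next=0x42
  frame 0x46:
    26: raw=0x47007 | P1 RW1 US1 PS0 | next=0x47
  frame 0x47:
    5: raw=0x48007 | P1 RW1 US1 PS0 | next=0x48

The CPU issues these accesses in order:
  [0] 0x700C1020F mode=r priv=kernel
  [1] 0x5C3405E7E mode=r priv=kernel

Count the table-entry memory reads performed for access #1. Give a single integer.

Per-access translation:
#0 VA=0x700C1020F (r,kernel):
  L0: frame=0x3B idx=28 entry=0x3C007 [P=1 RW=1 US=1 PS=0]
  L1: frame=0x3C idx=6 entry=0x40007 [P=1 RW=1 US=1 PS=0]
  L2: frame=0x40 idx=16 entry=0x42007 [P=1 RW=1 US=1 PS=0]
  ⇒ phys 0x4220F  [3 reads]
#1 VA=0x5C3405E7E (r,kernel):
  L0: frame=0x3B idx=23 entry=0x46007 [P=1 RW=1 US=1 PS=0]
  L1: frame=0x46 idx=26 entry=0x47007 [P=1 RW=1 US=1 PS=0]
  L2: frame=0x47 idx=5 entry=0x48007 [P=1 RW=1 US=1 PS=0]
  ⇒ phys 0x48E7E  [3 reads]

Entries read for #1: 3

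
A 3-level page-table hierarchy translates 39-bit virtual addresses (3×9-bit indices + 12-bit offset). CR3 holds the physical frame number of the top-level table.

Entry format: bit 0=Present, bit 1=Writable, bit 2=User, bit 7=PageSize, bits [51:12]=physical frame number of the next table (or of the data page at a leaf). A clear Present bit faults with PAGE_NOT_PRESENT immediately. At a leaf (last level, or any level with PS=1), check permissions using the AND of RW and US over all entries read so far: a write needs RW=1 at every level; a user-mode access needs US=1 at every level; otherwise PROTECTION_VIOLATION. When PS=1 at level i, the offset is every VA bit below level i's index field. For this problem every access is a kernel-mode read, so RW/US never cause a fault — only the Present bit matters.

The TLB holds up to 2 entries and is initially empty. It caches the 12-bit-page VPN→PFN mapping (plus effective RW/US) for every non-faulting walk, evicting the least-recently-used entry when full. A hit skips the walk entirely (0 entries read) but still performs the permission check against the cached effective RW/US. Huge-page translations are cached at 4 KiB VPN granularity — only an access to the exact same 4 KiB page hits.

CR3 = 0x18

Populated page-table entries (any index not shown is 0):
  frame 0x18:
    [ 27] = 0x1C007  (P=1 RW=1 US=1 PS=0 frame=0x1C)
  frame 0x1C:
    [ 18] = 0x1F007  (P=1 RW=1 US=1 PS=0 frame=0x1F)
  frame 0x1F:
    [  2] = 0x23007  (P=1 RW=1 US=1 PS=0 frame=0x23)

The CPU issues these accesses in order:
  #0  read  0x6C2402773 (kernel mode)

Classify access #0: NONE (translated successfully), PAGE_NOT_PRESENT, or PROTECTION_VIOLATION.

Per-access translation:
#0 VA=0x6C2402773 (r,kernel):
  L0: frame=0x18 idx=27 entry=0x1C007 [P=1 RW=1 US=1 PS=0]
  L1: frame=0x1C idx=18 entry=0x1F007 [P=1 RW=1 US=1 PS=0]
  L2: frame=0x1F idx=2 entry=0x23007 [P=1 RW=1 US=1 PS=0]
  ⇒ phys 0x23773  [3 reads]

Access #0 fault: NONE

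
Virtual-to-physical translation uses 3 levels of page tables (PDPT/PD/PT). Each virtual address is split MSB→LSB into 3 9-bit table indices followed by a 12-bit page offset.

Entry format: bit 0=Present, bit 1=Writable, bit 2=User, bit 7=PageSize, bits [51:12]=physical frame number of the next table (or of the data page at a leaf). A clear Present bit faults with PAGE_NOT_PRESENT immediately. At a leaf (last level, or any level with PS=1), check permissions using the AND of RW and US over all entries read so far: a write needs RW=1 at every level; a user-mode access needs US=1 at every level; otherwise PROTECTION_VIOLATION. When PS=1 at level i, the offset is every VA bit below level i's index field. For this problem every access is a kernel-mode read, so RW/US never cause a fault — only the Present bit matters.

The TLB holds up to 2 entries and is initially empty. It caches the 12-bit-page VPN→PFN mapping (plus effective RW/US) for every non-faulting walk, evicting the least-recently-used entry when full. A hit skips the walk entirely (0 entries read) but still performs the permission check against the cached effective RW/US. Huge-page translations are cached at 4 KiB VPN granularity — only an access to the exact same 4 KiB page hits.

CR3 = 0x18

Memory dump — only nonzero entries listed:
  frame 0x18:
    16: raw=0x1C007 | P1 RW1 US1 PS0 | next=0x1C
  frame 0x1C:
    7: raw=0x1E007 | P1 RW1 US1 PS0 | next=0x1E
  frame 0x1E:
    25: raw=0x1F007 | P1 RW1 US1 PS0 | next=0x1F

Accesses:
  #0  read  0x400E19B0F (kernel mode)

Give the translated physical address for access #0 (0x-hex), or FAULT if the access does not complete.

Per-access translation:
#0 VA=0x400E19B0F (r,kernel):
  L0: frame=0x18 idx=16 entry=0x1C007 [P=1 RW=1 US=1 PS=0]
  L1: frame=0x1C idx=7 entry=0x1E007 [P=1 RW=1 US=1 PS=0]
  L2: frame=0x1E idx=25 entry=0x1F007 [P=1 RW=1 US=1 PS=0]
  → PA=0x1FB0F  (3 entries read)

Access #0 PA: 0x1FB0F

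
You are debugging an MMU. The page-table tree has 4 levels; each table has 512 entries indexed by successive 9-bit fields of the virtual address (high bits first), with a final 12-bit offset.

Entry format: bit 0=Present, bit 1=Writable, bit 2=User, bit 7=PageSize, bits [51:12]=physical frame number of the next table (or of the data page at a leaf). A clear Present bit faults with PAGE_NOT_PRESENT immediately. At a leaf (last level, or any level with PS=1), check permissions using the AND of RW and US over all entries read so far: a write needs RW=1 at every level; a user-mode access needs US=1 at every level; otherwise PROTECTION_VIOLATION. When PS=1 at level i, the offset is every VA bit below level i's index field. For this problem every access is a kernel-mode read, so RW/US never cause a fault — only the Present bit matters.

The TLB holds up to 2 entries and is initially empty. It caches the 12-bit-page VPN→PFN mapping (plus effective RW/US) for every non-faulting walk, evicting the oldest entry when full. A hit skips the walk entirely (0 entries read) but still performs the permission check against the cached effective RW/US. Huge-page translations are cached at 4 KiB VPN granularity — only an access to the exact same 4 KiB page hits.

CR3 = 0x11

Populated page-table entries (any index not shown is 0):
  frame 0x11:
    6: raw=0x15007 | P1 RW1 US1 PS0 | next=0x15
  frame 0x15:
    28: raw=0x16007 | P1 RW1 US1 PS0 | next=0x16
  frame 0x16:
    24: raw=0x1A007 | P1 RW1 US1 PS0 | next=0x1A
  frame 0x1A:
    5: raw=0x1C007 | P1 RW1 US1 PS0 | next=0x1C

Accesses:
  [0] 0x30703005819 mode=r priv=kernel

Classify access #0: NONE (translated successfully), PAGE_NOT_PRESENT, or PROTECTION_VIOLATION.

Per-access translation:
#0 VA=0x30703005819 (r,kernel):
  [0] read 0x11 idx=6: raw=0x15007 flags P=1 W=1 U=1 S=0
  [1] read 0x15 idx=28: raw=0x16007 flags P=1 W=1 U=1 S=0
  [2] read 0x16 idx=24: raw=0x1A007 flags P=1 W=1 U=1 S=0
  [3] read 0x1A idx=5: raw=0x1C007 flags P=1 W=1 U=1 S=0
  ⇒ phys 0x1C819  [4 reads]

Access #0 fault: NONE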